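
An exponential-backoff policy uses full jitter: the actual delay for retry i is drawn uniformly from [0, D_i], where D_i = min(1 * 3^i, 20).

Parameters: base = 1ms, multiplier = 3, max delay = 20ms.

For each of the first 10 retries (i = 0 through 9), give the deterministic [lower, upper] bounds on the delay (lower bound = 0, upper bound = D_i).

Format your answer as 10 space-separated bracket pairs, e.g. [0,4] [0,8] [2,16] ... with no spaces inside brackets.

Answer: [0,1] [0,3] [0,9] [0,20] [0,20] [0,20] [0,20] [0,20] [0,20] [0,20]

Derivation:
Computing bounds per retry:
  i=0: D_i=min(1*3^0,20)=1, bounds=[0,1]
  i=1: D_i=min(1*3^1,20)=3, bounds=[0,3]
  i=2: D_i=min(1*3^2,20)=9, bounds=[0,9]
  i=3: D_i=min(1*3^3,20)=20, bounds=[0,20]
  i=4: D_i=min(1*3^4,20)=20, bounds=[0,20]
  i=5: D_i=min(1*3^5,20)=20, bounds=[0,20]
  i=6: D_i=min(1*3^6,20)=20, bounds=[0,20]
  i=7: D_i=min(1*3^7,20)=20, bounds=[0,20]
  i=8: D_i=min(1*3^8,20)=20, bounds=[0,20]
  i=9: D_i=min(1*3^9,20)=20, bounds=[0,20]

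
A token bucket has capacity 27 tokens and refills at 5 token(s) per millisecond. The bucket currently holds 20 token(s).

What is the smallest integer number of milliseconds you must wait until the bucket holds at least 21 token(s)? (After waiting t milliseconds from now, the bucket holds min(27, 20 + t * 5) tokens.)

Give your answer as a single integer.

Answer: 1

Derivation:
Need 20 + t * 5 >= 21, so t >= 1/5.
Smallest integer t = ceil(1/5) = 1.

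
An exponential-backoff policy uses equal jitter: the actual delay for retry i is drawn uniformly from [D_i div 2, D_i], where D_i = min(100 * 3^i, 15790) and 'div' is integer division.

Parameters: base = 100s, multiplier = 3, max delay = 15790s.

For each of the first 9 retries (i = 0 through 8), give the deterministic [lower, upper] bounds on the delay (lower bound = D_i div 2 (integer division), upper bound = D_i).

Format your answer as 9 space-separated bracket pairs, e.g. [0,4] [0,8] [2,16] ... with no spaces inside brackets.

Computing bounds per retry:
  i=0: D_i=min(100*3^0,15790)=100, bounds=[50,100]
  i=1: D_i=min(100*3^1,15790)=300, bounds=[150,300]
  i=2: D_i=min(100*3^2,15790)=900, bounds=[450,900]
  i=3: D_i=min(100*3^3,15790)=2700, bounds=[1350,2700]
  i=4: D_i=min(100*3^4,15790)=8100, bounds=[4050,8100]
  i=5: D_i=min(100*3^5,15790)=15790, bounds=[7895,15790]
  i=6: D_i=min(100*3^6,15790)=15790, bounds=[7895,15790]
  i=7: D_i=min(100*3^7,15790)=15790, bounds=[7895,15790]
  i=8: D_i=min(100*3^8,15790)=15790, bounds=[7895,15790]

Answer: [50,100] [150,300] [450,900] [1350,2700] [4050,8100] [7895,15790] [7895,15790] [7895,15790] [7895,15790]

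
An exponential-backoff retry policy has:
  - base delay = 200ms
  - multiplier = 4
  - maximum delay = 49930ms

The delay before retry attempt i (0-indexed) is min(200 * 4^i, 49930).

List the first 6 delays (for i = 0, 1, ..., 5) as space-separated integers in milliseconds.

Answer: 200 800 3200 12800 49930 49930

Derivation:
Computing each delay:
  i=0: min(200*4^0, 49930) = 200
  i=1: min(200*4^1, 49930) = 800
  i=2: min(200*4^2, 49930) = 3200
  i=3: min(200*4^3, 49930) = 12800
  i=4: min(200*4^4, 49930) = 49930
  i=5: min(200*4^5, 49930) = 49930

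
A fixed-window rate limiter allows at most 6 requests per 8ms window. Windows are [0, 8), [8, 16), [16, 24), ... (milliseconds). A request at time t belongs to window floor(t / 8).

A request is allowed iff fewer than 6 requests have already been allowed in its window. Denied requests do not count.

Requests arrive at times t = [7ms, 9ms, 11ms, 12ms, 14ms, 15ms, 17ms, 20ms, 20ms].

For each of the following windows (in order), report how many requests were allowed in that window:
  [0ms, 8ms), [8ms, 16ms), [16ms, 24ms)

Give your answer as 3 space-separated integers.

Processing requests:
  req#1 t=7ms (window 0): ALLOW
  req#2 t=9ms (window 1): ALLOW
  req#3 t=11ms (window 1): ALLOW
  req#4 t=12ms (window 1): ALLOW
  req#5 t=14ms (window 1): ALLOW
  req#6 t=15ms (window 1): ALLOW
  req#7 t=17ms (window 2): ALLOW
  req#8 t=20ms (window 2): ALLOW
  req#9 t=20ms (window 2): ALLOW

Allowed counts by window: 1 5 3

Answer: 1 5 3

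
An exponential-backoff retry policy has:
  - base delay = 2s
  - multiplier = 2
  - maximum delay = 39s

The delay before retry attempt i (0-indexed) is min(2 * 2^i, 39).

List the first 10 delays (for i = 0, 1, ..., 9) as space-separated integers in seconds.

Answer: 2 4 8 16 32 39 39 39 39 39

Derivation:
Computing each delay:
  i=0: min(2*2^0, 39) = 2
  i=1: min(2*2^1, 39) = 4
  i=2: min(2*2^2, 39) = 8
  i=3: min(2*2^3, 39) = 16
  i=4: min(2*2^4, 39) = 32
  i=5: min(2*2^5, 39) = 39
  i=6: min(2*2^6, 39) = 39
  i=7: min(2*2^7, 39) = 39
  i=8: min(2*2^8, 39) = 39
  i=9: min(2*2^9, 39) = 39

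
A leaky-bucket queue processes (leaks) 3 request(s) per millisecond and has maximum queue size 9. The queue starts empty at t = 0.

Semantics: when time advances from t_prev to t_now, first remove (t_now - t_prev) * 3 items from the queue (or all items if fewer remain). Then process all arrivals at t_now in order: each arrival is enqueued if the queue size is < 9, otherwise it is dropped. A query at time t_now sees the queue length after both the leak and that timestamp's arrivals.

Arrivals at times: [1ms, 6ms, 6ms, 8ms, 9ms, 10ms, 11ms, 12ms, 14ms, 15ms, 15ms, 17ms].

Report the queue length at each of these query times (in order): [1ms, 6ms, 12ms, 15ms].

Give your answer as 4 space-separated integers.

Answer: 1 2 1 2

Derivation:
Queue lengths at query times:
  query t=1ms: backlog = 1
  query t=6ms: backlog = 2
  query t=12ms: backlog = 1
  query t=15ms: backlog = 2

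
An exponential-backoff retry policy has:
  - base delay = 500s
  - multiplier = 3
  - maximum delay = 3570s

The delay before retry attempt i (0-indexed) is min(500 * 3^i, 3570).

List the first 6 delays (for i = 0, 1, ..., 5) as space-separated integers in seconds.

Answer: 500 1500 3570 3570 3570 3570

Derivation:
Computing each delay:
  i=0: min(500*3^0, 3570) = 500
  i=1: min(500*3^1, 3570) = 1500
  i=2: min(500*3^2, 3570) = 3570
  i=3: min(500*3^3, 3570) = 3570
  i=4: min(500*3^4, 3570) = 3570
  i=5: min(500*3^5, 3570) = 3570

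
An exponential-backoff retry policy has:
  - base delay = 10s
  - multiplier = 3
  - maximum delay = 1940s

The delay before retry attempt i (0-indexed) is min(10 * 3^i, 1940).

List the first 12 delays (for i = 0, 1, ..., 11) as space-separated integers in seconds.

Answer: 10 30 90 270 810 1940 1940 1940 1940 1940 1940 1940

Derivation:
Computing each delay:
  i=0: min(10*3^0, 1940) = 10
  i=1: min(10*3^1, 1940) = 30
  i=2: min(10*3^2, 1940) = 90
  i=3: min(10*3^3, 1940) = 270
  i=4: min(10*3^4, 1940) = 810
  i=5: min(10*3^5, 1940) = 1940
  i=6: min(10*3^6, 1940) = 1940
  i=7: min(10*3^7, 1940) = 1940
  i=8: min(10*3^8, 1940) = 1940
  i=9: min(10*3^9, 1940) = 1940
  i=10: min(10*3^10, 1940) = 1940
  i=11: min(10*3^11, 1940) = 1940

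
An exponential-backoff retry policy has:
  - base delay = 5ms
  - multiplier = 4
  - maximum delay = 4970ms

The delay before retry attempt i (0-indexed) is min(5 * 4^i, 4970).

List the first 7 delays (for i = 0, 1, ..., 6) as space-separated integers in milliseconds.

Answer: 5 20 80 320 1280 4970 4970

Derivation:
Computing each delay:
  i=0: min(5*4^0, 4970) = 5
  i=1: min(5*4^1, 4970) = 20
  i=2: min(5*4^2, 4970) = 80
  i=3: min(5*4^3, 4970) = 320
  i=4: min(5*4^4, 4970) = 1280
  i=5: min(5*4^5, 4970) = 4970
  i=6: min(5*4^6, 4970) = 4970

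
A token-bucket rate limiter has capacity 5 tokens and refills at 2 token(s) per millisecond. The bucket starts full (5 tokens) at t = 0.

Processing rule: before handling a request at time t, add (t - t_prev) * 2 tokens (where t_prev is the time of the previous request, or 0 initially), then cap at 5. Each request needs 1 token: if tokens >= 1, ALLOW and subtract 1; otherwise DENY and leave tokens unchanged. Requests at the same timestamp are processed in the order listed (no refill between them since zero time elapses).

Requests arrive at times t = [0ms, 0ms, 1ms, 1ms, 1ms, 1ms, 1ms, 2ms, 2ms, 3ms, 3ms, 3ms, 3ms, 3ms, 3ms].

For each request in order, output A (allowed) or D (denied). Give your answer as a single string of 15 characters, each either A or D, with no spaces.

Answer: AAAAAAAAAAADDDD

Derivation:
Simulating step by step:
  req#1 t=0ms: ALLOW
  req#2 t=0ms: ALLOW
  req#3 t=1ms: ALLOW
  req#4 t=1ms: ALLOW
  req#5 t=1ms: ALLOW
  req#6 t=1ms: ALLOW
  req#7 t=1ms: ALLOW
  req#8 t=2ms: ALLOW
  req#9 t=2ms: ALLOW
  req#10 t=3ms: ALLOW
  req#11 t=3ms: ALLOW
  req#12 t=3ms: DENY
  req#13 t=3ms: DENY
  req#14 t=3ms: DENY
  req#15 t=3ms: DENY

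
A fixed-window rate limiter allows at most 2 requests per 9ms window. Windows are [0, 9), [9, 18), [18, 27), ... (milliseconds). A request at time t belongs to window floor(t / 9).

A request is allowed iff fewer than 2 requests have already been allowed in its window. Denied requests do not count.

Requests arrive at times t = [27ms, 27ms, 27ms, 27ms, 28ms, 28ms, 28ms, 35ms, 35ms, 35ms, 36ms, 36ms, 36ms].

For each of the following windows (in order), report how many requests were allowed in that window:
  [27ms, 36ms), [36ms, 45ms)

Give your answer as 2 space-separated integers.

Answer: 2 2

Derivation:
Processing requests:
  req#1 t=27ms (window 3): ALLOW
  req#2 t=27ms (window 3): ALLOW
  req#3 t=27ms (window 3): DENY
  req#4 t=27ms (window 3): DENY
  req#5 t=28ms (window 3): DENY
  req#6 t=28ms (window 3): DENY
  req#7 t=28ms (window 3): DENY
  req#8 t=35ms (window 3): DENY
  req#9 t=35ms (window 3): DENY
  req#10 t=35ms (window 3): DENY
  req#11 t=36ms (window 4): ALLOW
  req#12 t=36ms (window 4): ALLOW
  req#13 t=36ms (window 4): DENY

Allowed counts by window: 2 2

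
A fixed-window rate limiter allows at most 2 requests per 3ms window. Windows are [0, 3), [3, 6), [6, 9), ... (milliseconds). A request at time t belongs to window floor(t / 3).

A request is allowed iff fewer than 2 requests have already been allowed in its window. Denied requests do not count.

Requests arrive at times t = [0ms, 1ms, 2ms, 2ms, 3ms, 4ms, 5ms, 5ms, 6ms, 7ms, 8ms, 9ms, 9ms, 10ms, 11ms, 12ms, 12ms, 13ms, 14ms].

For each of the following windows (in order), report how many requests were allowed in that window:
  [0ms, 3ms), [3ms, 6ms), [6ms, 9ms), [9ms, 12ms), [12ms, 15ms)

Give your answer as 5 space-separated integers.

Processing requests:
  req#1 t=0ms (window 0): ALLOW
  req#2 t=1ms (window 0): ALLOW
  req#3 t=2ms (window 0): DENY
  req#4 t=2ms (window 0): DENY
  req#5 t=3ms (window 1): ALLOW
  req#6 t=4ms (window 1): ALLOW
  req#7 t=5ms (window 1): DENY
  req#8 t=5ms (window 1): DENY
  req#9 t=6ms (window 2): ALLOW
  req#10 t=7ms (window 2): ALLOW
  req#11 t=8ms (window 2): DENY
  req#12 t=9ms (window 3): ALLOW
  req#13 t=9ms (window 3): ALLOW
  req#14 t=10ms (window 3): DENY
  req#15 t=11ms (window 3): DENY
  req#16 t=12ms (window 4): ALLOW
  req#17 t=12ms (window 4): ALLOW
  req#18 t=13ms (window 4): DENY
  req#19 t=14ms (window 4): DENY

Allowed counts by window: 2 2 2 2 2

Answer: 2 2 2 2 2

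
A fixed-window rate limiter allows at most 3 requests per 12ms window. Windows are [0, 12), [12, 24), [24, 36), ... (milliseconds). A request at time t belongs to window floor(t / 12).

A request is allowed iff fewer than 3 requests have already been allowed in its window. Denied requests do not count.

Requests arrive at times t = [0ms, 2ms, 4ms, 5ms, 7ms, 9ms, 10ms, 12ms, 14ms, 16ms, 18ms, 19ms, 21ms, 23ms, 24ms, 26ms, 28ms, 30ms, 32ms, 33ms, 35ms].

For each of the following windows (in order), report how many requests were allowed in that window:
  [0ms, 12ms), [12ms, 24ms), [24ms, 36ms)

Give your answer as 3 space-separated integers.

Processing requests:
  req#1 t=0ms (window 0): ALLOW
  req#2 t=2ms (window 0): ALLOW
  req#3 t=4ms (window 0): ALLOW
  req#4 t=5ms (window 0): DENY
  req#5 t=7ms (window 0): DENY
  req#6 t=9ms (window 0): DENY
  req#7 t=10ms (window 0): DENY
  req#8 t=12ms (window 1): ALLOW
  req#9 t=14ms (window 1): ALLOW
  req#10 t=16ms (window 1): ALLOW
  req#11 t=18ms (window 1): DENY
  req#12 t=19ms (window 1): DENY
  req#13 t=21ms (window 1): DENY
  req#14 t=23ms (window 1): DENY
  req#15 t=24ms (window 2): ALLOW
  req#16 t=26ms (window 2): ALLOW
  req#17 t=28ms (window 2): ALLOW
  req#18 t=30ms (window 2): DENY
  req#19 t=32ms (window 2): DENY
  req#20 t=33ms (window 2): DENY
  req#21 t=35ms (window 2): DENY

Allowed counts by window: 3 3 3

Answer: 3 3 3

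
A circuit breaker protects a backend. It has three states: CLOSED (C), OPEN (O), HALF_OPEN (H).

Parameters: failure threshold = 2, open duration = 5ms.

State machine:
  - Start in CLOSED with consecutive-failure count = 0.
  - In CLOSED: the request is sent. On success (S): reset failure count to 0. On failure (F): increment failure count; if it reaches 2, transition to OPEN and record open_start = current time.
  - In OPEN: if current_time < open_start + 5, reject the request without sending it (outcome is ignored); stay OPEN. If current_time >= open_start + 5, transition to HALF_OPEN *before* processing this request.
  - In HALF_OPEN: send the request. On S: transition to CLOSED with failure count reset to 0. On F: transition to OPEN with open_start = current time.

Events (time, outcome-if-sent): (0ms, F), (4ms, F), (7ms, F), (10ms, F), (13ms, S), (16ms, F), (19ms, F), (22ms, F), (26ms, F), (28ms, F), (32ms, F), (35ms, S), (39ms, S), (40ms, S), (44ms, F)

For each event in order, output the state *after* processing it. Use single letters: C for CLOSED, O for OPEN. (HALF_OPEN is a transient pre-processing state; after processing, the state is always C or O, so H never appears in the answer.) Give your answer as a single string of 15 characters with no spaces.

State after each event:
  event#1 t=0ms outcome=F: state=CLOSED
  event#2 t=4ms outcome=F: state=OPEN
  event#3 t=7ms outcome=F: state=OPEN
  event#4 t=10ms outcome=F: state=OPEN
  event#5 t=13ms outcome=S: state=OPEN
  event#6 t=16ms outcome=F: state=OPEN
  event#7 t=19ms outcome=F: state=OPEN
  event#8 t=22ms outcome=F: state=OPEN
  event#9 t=26ms outcome=F: state=OPEN
  event#10 t=28ms outcome=F: state=OPEN
  event#11 t=32ms outcome=F: state=OPEN
  event#12 t=35ms outcome=S: state=CLOSED
  event#13 t=39ms outcome=S: state=CLOSED
  event#14 t=40ms outcome=S: state=CLOSED
  event#15 t=44ms outcome=F: state=CLOSED

Answer: COOOOOOOOOOCCCC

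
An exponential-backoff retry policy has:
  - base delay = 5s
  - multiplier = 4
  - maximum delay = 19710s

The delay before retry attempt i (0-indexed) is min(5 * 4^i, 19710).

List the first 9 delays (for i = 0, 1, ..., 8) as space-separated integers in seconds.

Computing each delay:
  i=0: min(5*4^0, 19710) = 5
  i=1: min(5*4^1, 19710) = 20
  i=2: min(5*4^2, 19710) = 80
  i=3: min(5*4^3, 19710) = 320
  i=4: min(5*4^4, 19710) = 1280
  i=5: min(5*4^5, 19710) = 5120
  i=6: min(5*4^6, 19710) = 19710
  i=7: min(5*4^7, 19710) = 19710
  i=8: min(5*4^8, 19710) = 19710

Answer: 5 20 80 320 1280 5120 19710 19710 19710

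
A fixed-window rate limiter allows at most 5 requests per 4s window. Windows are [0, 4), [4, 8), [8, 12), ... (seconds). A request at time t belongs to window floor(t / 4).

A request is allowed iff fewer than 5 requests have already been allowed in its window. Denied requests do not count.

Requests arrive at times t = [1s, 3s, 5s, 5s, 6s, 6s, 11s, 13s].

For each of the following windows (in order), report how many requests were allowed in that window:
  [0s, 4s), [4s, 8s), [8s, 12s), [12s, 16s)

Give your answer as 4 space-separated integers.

Answer: 2 4 1 1

Derivation:
Processing requests:
  req#1 t=1s (window 0): ALLOW
  req#2 t=3s (window 0): ALLOW
  req#3 t=5s (window 1): ALLOW
  req#4 t=5s (window 1): ALLOW
  req#5 t=6s (window 1): ALLOW
  req#6 t=6s (window 1): ALLOW
  req#7 t=11s (window 2): ALLOW
  req#8 t=13s (window 3): ALLOW

Allowed counts by window: 2 4 1 1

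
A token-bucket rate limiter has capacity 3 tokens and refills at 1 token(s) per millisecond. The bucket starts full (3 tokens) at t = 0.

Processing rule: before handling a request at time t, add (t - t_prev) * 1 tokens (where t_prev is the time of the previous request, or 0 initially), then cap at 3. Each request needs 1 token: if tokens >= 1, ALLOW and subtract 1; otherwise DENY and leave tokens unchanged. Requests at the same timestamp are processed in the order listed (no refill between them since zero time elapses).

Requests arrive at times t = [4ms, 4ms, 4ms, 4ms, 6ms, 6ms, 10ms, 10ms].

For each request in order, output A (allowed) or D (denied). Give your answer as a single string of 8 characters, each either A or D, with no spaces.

Answer: AAADAAAA

Derivation:
Simulating step by step:
  req#1 t=4ms: ALLOW
  req#2 t=4ms: ALLOW
  req#3 t=4ms: ALLOW
  req#4 t=4ms: DENY
  req#5 t=6ms: ALLOW
  req#6 t=6ms: ALLOW
  req#7 t=10ms: ALLOW
  req#8 t=10ms: ALLOW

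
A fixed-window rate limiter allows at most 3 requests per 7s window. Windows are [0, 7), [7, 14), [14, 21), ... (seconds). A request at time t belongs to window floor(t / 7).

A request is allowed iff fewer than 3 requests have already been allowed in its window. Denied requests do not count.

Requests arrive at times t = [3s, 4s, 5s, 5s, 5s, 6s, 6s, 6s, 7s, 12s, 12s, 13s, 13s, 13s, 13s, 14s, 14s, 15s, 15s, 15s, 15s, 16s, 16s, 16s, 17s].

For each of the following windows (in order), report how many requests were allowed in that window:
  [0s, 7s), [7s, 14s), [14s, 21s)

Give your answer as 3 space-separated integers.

Processing requests:
  req#1 t=3s (window 0): ALLOW
  req#2 t=4s (window 0): ALLOW
  req#3 t=5s (window 0): ALLOW
  req#4 t=5s (window 0): DENY
  req#5 t=5s (window 0): DENY
  req#6 t=6s (window 0): DENY
  req#7 t=6s (window 0): DENY
  req#8 t=6s (window 0): DENY
  req#9 t=7s (window 1): ALLOW
  req#10 t=12s (window 1): ALLOW
  req#11 t=12s (window 1): ALLOW
  req#12 t=13s (window 1): DENY
  req#13 t=13s (window 1): DENY
  req#14 t=13s (window 1): DENY
  req#15 t=13s (window 1): DENY
  req#16 t=14s (window 2): ALLOW
  req#17 t=14s (window 2): ALLOW
  req#18 t=15s (window 2): ALLOW
  req#19 t=15s (window 2): DENY
  req#20 t=15s (window 2): DENY
  req#21 t=15s (window 2): DENY
  req#22 t=16s (window 2): DENY
  req#23 t=16s (window 2): DENY
  req#24 t=16s (window 2): DENY
  req#25 t=17s (window 2): DENY

Allowed counts by window: 3 3 3

Answer: 3 3 3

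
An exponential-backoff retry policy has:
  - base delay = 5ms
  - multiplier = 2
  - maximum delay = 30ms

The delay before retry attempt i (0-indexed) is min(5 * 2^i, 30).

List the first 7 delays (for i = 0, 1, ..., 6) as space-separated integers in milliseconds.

Answer: 5 10 20 30 30 30 30

Derivation:
Computing each delay:
  i=0: min(5*2^0, 30) = 5
  i=1: min(5*2^1, 30) = 10
  i=2: min(5*2^2, 30) = 20
  i=3: min(5*2^3, 30) = 30
  i=4: min(5*2^4, 30) = 30
  i=5: min(5*2^5, 30) = 30
  i=6: min(5*2^6, 30) = 30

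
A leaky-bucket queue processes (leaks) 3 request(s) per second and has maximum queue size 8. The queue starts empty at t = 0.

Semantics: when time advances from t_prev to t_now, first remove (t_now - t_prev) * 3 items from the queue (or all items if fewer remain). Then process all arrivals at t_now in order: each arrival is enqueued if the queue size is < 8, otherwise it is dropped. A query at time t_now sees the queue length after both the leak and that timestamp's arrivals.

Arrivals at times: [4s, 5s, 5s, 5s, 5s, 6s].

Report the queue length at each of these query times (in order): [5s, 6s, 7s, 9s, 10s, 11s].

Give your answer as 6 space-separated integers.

Queue lengths at query times:
  query t=5s: backlog = 4
  query t=6s: backlog = 2
  query t=7s: backlog = 0
  query t=9s: backlog = 0
  query t=10s: backlog = 0
  query t=11s: backlog = 0

Answer: 4 2 0 0 0 0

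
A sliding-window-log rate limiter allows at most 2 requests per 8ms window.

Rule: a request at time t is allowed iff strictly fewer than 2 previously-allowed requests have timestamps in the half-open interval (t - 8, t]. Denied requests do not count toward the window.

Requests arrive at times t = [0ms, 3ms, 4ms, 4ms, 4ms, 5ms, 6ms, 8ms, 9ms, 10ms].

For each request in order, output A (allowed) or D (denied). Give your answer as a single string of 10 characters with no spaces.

Answer: AADDDDDADD

Derivation:
Tracking allowed requests in the window:
  req#1 t=0ms: ALLOW
  req#2 t=3ms: ALLOW
  req#3 t=4ms: DENY
  req#4 t=4ms: DENY
  req#5 t=4ms: DENY
  req#6 t=5ms: DENY
  req#7 t=6ms: DENY
  req#8 t=8ms: ALLOW
  req#9 t=9ms: DENY
  req#10 t=10ms: DENY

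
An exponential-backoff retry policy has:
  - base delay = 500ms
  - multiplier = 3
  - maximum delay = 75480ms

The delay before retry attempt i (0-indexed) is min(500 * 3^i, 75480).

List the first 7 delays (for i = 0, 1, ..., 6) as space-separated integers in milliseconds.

Computing each delay:
  i=0: min(500*3^0, 75480) = 500
  i=1: min(500*3^1, 75480) = 1500
  i=2: min(500*3^2, 75480) = 4500
  i=3: min(500*3^3, 75480) = 13500
  i=4: min(500*3^4, 75480) = 40500
  i=5: min(500*3^5, 75480) = 75480
  i=6: min(500*3^6, 75480) = 75480

Answer: 500 1500 4500 13500 40500 75480 75480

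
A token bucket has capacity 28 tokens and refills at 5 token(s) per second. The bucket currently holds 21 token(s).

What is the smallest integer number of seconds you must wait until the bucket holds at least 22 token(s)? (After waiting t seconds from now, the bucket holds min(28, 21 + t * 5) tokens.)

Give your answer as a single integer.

Answer: 1

Derivation:
Need 21 + t * 5 >= 22, so t >= 1/5.
Smallest integer t = ceil(1/5) = 1.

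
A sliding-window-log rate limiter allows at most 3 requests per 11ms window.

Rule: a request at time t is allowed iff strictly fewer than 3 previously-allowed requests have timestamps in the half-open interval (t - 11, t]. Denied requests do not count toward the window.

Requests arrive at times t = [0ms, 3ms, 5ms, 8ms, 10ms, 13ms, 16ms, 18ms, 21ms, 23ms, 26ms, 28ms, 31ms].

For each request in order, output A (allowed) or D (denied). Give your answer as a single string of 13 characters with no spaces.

Answer: AAADDAAADDAAA

Derivation:
Tracking allowed requests in the window:
  req#1 t=0ms: ALLOW
  req#2 t=3ms: ALLOW
  req#3 t=5ms: ALLOW
  req#4 t=8ms: DENY
  req#5 t=10ms: DENY
  req#6 t=13ms: ALLOW
  req#7 t=16ms: ALLOW
  req#8 t=18ms: ALLOW
  req#9 t=21ms: DENY
  req#10 t=23ms: DENY
  req#11 t=26ms: ALLOW
  req#12 t=28ms: ALLOW
  req#13 t=31ms: ALLOW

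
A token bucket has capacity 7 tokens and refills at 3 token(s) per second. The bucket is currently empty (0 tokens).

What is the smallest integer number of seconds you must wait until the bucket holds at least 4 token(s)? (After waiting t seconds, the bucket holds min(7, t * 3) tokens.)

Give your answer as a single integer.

Answer: 2

Derivation:
Need t * 3 >= 4, so t >= 4/3.
Smallest integer t = ceil(4/3) = 2.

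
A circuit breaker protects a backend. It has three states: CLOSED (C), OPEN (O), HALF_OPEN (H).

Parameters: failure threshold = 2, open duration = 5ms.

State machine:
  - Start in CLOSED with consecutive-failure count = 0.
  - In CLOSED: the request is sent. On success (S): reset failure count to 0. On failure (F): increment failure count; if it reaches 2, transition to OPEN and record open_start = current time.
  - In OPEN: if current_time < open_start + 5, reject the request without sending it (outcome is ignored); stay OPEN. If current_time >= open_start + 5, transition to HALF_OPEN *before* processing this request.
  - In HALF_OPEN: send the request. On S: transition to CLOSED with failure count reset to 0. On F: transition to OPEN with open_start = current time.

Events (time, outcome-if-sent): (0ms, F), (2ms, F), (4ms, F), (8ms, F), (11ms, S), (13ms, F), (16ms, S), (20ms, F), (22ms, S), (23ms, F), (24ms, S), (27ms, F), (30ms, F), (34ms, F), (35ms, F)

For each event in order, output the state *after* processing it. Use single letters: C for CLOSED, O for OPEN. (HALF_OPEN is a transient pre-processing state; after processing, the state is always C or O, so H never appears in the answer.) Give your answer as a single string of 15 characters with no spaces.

Answer: COOOOOOOOOOOOOO

Derivation:
State after each event:
  event#1 t=0ms outcome=F: state=CLOSED
  event#2 t=2ms outcome=F: state=OPEN
  event#3 t=4ms outcome=F: state=OPEN
  event#4 t=8ms outcome=F: state=OPEN
  event#5 t=11ms outcome=S: state=OPEN
  event#6 t=13ms outcome=F: state=OPEN
  event#7 t=16ms outcome=S: state=OPEN
  event#8 t=20ms outcome=F: state=OPEN
  event#9 t=22ms outcome=S: state=OPEN
  event#10 t=23ms outcome=F: state=OPEN
  event#11 t=24ms outcome=S: state=OPEN
  event#12 t=27ms outcome=F: state=OPEN
  event#13 t=30ms outcome=F: state=OPEN
  event#14 t=34ms outcome=F: state=OPEN
  event#15 t=35ms outcome=F: state=OPEN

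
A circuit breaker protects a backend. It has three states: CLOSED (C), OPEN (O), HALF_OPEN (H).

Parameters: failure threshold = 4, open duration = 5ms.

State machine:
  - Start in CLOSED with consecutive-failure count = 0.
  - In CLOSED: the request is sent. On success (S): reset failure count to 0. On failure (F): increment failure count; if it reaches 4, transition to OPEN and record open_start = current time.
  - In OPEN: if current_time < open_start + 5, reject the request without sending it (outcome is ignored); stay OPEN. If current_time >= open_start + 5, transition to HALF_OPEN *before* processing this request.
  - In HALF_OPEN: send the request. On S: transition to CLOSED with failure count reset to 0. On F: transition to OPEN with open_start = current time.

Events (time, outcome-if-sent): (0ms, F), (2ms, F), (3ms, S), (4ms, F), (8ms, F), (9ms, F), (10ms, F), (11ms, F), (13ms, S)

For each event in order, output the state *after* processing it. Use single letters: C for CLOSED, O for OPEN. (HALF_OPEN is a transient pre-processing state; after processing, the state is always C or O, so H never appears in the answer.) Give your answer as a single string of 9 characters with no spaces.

State after each event:
  event#1 t=0ms outcome=F: state=CLOSED
  event#2 t=2ms outcome=F: state=CLOSED
  event#3 t=3ms outcome=S: state=CLOSED
  event#4 t=4ms outcome=F: state=CLOSED
  event#5 t=8ms outcome=F: state=CLOSED
  event#6 t=9ms outcome=F: state=CLOSED
  event#7 t=10ms outcome=F: state=OPEN
  event#8 t=11ms outcome=F: state=OPEN
  event#9 t=13ms outcome=S: state=OPEN

Answer: CCCCCCOOO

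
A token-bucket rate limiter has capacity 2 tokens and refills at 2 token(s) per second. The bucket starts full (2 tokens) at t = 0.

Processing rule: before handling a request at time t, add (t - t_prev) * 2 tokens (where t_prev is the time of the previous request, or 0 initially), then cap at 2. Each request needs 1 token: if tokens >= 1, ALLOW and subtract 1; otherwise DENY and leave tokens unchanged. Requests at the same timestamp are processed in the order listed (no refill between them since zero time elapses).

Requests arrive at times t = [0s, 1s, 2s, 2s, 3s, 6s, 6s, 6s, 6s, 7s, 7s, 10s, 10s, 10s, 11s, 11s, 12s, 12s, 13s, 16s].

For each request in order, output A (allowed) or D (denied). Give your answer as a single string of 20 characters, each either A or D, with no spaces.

Simulating step by step:
  req#1 t=0s: ALLOW
  req#2 t=1s: ALLOW
  req#3 t=2s: ALLOW
  req#4 t=2s: ALLOW
  req#5 t=3s: ALLOW
  req#6 t=6s: ALLOW
  req#7 t=6s: ALLOW
  req#8 t=6s: DENY
  req#9 t=6s: DENY
  req#10 t=7s: ALLOW
  req#11 t=7s: ALLOW
  req#12 t=10s: ALLOW
  req#13 t=10s: ALLOW
  req#14 t=10s: DENY
  req#15 t=11s: ALLOW
  req#16 t=11s: ALLOW
  req#17 t=12s: ALLOW
  req#18 t=12s: ALLOW
  req#19 t=13s: ALLOW
  req#20 t=16s: ALLOW

Answer: AAAAAAADDAAAADAAAAAA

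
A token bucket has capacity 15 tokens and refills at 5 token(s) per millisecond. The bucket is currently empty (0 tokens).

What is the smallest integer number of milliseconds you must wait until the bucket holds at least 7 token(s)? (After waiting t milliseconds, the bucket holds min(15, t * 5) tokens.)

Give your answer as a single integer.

Need t * 5 >= 7, so t >= 7/5.
Smallest integer t = ceil(7/5) = 2.

Answer: 2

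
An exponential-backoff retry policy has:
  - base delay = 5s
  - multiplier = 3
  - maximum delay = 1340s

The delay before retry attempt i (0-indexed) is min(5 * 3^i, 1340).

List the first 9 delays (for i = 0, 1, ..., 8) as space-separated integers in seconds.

Answer: 5 15 45 135 405 1215 1340 1340 1340

Derivation:
Computing each delay:
  i=0: min(5*3^0, 1340) = 5
  i=1: min(5*3^1, 1340) = 15
  i=2: min(5*3^2, 1340) = 45
  i=3: min(5*3^3, 1340) = 135
  i=4: min(5*3^4, 1340) = 405
  i=5: min(5*3^5, 1340) = 1215
  i=6: min(5*3^6, 1340) = 1340
  i=7: min(5*3^7, 1340) = 1340
  i=8: min(5*3^8, 1340) = 1340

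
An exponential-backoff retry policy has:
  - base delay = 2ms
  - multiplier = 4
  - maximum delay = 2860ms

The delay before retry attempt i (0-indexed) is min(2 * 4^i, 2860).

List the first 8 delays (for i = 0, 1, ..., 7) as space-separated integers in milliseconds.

Computing each delay:
  i=0: min(2*4^0, 2860) = 2
  i=1: min(2*4^1, 2860) = 8
  i=2: min(2*4^2, 2860) = 32
  i=3: min(2*4^3, 2860) = 128
  i=4: min(2*4^4, 2860) = 512
  i=5: min(2*4^5, 2860) = 2048
  i=6: min(2*4^6, 2860) = 2860
  i=7: min(2*4^7, 2860) = 2860

Answer: 2 8 32 128 512 2048 2860 2860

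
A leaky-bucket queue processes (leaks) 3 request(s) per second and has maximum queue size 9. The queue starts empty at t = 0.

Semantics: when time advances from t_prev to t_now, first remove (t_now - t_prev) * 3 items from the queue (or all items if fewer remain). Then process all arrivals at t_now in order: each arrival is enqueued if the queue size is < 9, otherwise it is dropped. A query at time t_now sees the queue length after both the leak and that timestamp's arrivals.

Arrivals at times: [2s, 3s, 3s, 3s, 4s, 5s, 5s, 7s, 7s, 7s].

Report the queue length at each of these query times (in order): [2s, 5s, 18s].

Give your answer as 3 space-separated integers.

Queue lengths at query times:
  query t=2s: backlog = 1
  query t=5s: backlog = 2
  query t=18s: backlog = 0

Answer: 1 2 0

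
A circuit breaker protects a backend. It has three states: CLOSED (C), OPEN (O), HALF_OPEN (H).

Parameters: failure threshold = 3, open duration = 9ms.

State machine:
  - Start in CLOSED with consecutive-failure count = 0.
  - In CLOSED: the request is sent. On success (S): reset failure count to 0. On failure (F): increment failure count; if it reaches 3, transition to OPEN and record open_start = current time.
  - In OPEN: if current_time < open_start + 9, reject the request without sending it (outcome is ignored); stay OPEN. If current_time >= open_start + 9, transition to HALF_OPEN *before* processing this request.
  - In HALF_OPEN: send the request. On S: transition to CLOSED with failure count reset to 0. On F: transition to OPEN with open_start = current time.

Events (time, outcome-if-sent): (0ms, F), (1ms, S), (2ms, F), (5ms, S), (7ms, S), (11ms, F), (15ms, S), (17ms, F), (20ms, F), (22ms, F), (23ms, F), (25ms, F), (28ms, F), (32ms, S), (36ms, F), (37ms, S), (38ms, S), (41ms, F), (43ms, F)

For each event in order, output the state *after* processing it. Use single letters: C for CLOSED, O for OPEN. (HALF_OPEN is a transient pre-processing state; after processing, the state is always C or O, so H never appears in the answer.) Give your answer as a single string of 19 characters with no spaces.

State after each event:
  event#1 t=0ms outcome=F: state=CLOSED
  event#2 t=1ms outcome=S: state=CLOSED
  event#3 t=2ms outcome=F: state=CLOSED
  event#4 t=5ms outcome=S: state=CLOSED
  event#5 t=7ms outcome=S: state=CLOSED
  event#6 t=11ms outcome=F: state=CLOSED
  event#7 t=15ms outcome=S: state=CLOSED
  event#8 t=17ms outcome=F: state=CLOSED
  event#9 t=20ms outcome=F: state=CLOSED
  event#10 t=22ms outcome=F: state=OPEN
  event#11 t=23ms outcome=F: state=OPEN
  event#12 t=25ms outcome=F: state=OPEN
  event#13 t=28ms outcome=F: state=OPEN
  event#14 t=32ms outcome=S: state=CLOSED
  event#15 t=36ms outcome=F: state=CLOSED
  event#16 t=37ms outcome=S: state=CLOSED
  event#17 t=38ms outcome=S: state=CLOSED
  event#18 t=41ms outcome=F: state=CLOSED
  event#19 t=43ms outcome=F: state=CLOSED

Answer: CCCCCCCCCOOOOCCCCCC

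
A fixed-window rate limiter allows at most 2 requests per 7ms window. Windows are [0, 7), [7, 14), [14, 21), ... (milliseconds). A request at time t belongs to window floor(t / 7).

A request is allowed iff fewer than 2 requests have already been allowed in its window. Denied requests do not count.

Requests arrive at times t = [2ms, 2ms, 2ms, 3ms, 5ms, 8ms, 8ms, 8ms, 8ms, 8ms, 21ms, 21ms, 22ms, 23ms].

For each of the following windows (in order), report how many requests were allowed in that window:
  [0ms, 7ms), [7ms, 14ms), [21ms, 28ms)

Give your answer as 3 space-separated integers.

Answer: 2 2 2

Derivation:
Processing requests:
  req#1 t=2ms (window 0): ALLOW
  req#2 t=2ms (window 0): ALLOW
  req#3 t=2ms (window 0): DENY
  req#4 t=3ms (window 0): DENY
  req#5 t=5ms (window 0): DENY
  req#6 t=8ms (window 1): ALLOW
  req#7 t=8ms (window 1): ALLOW
  req#8 t=8ms (window 1): DENY
  req#9 t=8ms (window 1): DENY
  req#10 t=8ms (window 1): DENY
  req#11 t=21ms (window 3): ALLOW
  req#12 t=21ms (window 3): ALLOW
  req#13 t=22ms (window 3): DENY
  req#14 t=23ms (window 3): DENY

Allowed counts by window: 2 2 2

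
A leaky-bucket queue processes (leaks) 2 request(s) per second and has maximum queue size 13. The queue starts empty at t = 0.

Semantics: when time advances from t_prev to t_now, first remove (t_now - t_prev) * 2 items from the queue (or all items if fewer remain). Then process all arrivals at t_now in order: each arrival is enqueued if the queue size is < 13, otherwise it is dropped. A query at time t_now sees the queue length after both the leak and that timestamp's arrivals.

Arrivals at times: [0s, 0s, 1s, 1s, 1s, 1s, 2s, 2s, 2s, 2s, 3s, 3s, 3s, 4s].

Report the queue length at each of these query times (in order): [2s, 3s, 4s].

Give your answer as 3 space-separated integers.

Answer: 6 7 6

Derivation:
Queue lengths at query times:
  query t=2s: backlog = 6
  query t=3s: backlog = 7
  query t=4s: backlog = 6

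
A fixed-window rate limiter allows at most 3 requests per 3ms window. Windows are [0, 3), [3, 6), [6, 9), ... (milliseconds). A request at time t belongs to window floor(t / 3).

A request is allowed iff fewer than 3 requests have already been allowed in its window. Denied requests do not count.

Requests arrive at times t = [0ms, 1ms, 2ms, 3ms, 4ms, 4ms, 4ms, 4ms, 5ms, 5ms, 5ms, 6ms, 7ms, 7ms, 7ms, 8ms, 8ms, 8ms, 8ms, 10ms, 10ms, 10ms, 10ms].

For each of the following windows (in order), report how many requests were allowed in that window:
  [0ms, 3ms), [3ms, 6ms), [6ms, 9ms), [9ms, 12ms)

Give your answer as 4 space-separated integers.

Processing requests:
  req#1 t=0ms (window 0): ALLOW
  req#2 t=1ms (window 0): ALLOW
  req#3 t=2ms (window 0): ALLOW
  req#4 t=3ms (window 1): ALLOW
  req#5 t=4ms (window 1): ALLOW
  req#6 t=4ms (window 1): ALLOW
  req#7 t=4ms (window 1): DENY
  req#8 t=4ms (window 1): DENY
  req#9 t=5ms (window 1): DENY
  req#10 t=5ms (window 1): DENY
  req#11 t=5ms (window 1): DENY
  req#12 t=6ms (window 2): ALLOW
  req#13 t=7ms (window 2): ALLOW
  req#14 t=7ms (window 2): ALLOW
  req#15 t=7ms (window 2): DENY
  req#16 t=8ms (window 2): DENY
  req#17 t=8ms (window 2): DENY
  req#18 t=8ms (window 2): DENY
  req#19 t=8ms (window 2): DENY
  req#20 t=10ms (window 3): ALLOW
  req#21 t=10ms (window 3): ALLOW
  req#22 t=10ms (window 3): ALLOW
  req#23 t=10ms (window 3): DENY

Allowed counts by window: 3 3 3 3

Answer: 3 3 3 3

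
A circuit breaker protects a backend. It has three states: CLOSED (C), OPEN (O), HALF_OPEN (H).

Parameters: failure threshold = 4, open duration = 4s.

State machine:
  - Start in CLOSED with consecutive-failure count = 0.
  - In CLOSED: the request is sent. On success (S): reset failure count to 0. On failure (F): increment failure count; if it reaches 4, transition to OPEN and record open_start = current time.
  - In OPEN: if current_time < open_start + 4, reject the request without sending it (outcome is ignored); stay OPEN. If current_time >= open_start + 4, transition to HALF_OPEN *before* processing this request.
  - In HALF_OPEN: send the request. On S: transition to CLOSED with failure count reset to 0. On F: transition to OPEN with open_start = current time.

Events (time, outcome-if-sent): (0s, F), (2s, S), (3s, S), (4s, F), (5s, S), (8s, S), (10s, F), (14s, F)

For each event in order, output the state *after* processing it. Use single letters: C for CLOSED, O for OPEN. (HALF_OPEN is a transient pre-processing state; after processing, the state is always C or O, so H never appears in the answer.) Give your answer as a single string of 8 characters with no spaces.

Answer: CCCCCCCC

Derivation:
State after each event:
  event#1 t=0s outcome=F: state=CLOSED
  event#2 t=2s outcome=S: state=CLOSED
  event#3 t=3s outcome=S: state=CLOSED
  event#4 t=4s outcome=F: state=CLOSED
  event#5 t=5s outcome=S: state=CLOSED
  event#6 t=8s outcome=S: state=CLOSED
  event#7 t=10s outcome=F: state=CLOSED
  event#8 t=14s outcome=F: state=CLOSED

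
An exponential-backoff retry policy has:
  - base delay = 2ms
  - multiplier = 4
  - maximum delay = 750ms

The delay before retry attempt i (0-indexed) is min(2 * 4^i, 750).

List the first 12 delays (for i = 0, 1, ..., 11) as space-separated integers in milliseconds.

Computing each delay:
  i=0: min(2*4^0, 750) = 2
  i=1: min(2*4^1, 750) = 8
  i=2: min(2*4^2, 750) = 32
  i=3: min(2*4^3, 750) = 128
  i=4: min(2*4^4, 750) = 512
  i=5: min(2*4^5, 750) = 750
  i=6: min(2*4^6, 750) = 750
  i=7: min(2*4^7, 750) = 750
  i=8: min(2*4^8, 750) = 750
  i=9: min(2*4^9, 750) = 750
  i=10: min(2*4^10, 750) = 750
  i=11: min(2*4^11, 750) = 750

Answer: 2 8 32 128 512 750 750 750 750 750 750 750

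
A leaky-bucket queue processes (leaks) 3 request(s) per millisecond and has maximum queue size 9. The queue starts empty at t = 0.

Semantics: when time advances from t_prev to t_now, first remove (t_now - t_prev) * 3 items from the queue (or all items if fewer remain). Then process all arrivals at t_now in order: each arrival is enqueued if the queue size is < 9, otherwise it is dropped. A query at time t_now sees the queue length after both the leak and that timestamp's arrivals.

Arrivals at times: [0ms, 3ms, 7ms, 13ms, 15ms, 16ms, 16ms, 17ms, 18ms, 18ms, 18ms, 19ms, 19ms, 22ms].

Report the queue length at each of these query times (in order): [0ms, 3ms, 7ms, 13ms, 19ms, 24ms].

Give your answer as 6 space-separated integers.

Answer: 1 1 1 1 2 0

Derivation:
Queue lengths at query times:
  query t=0ms: backlog = 1
  query t=3ms: backlog = 1
  query t=7ms: backlog = 1
  query t=13ms: backlog = 1
  query t=19ms: backlog = 2
  query t=24ms: backlog = 0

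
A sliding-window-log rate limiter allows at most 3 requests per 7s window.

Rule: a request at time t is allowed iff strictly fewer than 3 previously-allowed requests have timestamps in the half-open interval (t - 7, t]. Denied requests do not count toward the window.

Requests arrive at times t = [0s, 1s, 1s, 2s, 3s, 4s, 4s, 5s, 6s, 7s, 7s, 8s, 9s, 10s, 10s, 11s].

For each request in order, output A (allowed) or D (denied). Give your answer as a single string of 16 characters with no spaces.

Answer: AAADDDDDDADAADDD

Derivation:
Tracking allowed requests in the window:
  req#1 t=0s: ALLOW
  req#2 t=1s: ALLOW
  req#3 t=1s: ALLOW
  req#4 t=2s: DENY
  req#5 t=3s: DENY
  req#6 t=4s: DENY
  req#7 t=4s: DENY
  req#8 t=5s: DENY
  req#9 t=6s: DENY
  req#10 t=7s: ALLOW
  req#11 t=7s: DENY
  req#12 t=8s: ALLOW
  req#13 t=9s: ALLOW
  req#14 t=10s: DENY
  req#15 t=10s: DENY
  req#16 t=11s: DENY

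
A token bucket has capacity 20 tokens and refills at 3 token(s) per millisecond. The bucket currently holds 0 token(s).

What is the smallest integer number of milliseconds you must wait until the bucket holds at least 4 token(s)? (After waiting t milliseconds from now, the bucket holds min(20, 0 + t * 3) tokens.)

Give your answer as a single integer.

Answer: 2

Derivation:
Need 0 + t * 3 >= 4, so t >= 4/3.
Smallest integer t = ceil(4/3) = 2.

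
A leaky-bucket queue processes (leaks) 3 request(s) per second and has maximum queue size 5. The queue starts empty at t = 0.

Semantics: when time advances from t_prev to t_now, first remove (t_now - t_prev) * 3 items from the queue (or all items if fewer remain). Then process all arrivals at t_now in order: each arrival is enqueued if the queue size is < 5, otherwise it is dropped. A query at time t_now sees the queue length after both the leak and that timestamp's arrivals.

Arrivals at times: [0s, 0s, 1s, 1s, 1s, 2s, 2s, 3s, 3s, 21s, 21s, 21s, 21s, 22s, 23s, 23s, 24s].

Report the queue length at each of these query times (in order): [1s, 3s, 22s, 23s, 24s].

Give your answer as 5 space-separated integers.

Answer: 3 2 2 2 1

Derivation:
Queue lengths at query times:
  query t=1s: backlog = 3
  query t=3s: backlog = 2
  query t=22s: backlog = 2
  query t=23s: backlog = 2
  query t=24s: backlog = 1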